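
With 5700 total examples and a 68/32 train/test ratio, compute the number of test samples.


Train samples = 5700 * 68% = 3876
Test samples = 5700 - 3876
= 1824

1824


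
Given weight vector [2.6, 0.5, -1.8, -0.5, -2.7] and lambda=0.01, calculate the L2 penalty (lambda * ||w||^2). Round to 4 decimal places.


Squaring each weight:
2.6^2 = 6.76
0.5^2 = 0.25
(-1.8)^2 = 3.24
(-0.5)^2 = 0.25
(-2.7)^2 = 7.29
Sum of squares = 17.79
Penalty = 0.01 * 17.79 = 0.1779

0.1779


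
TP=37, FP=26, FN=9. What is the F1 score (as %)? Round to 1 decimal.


Precision = TP / (TP + FP) = 37 / 63 = 0.5873
Recall = TP / (TP + FN) = 37 / 46 = 0.8043
F1 = 2 * P * R / (P + R)
= 2 * 0.5873 * 0.8043 / (0.5873 + 0.8043)
= 0.9448 / 1.3916
= 0.6789
As percentage: 67.9%

67.9


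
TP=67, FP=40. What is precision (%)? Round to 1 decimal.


Precision = TP / (TP + FP) * 100
= 67 / (67 + 40)
= 67 / 107
= 0.6262
= 62.6%

62.6


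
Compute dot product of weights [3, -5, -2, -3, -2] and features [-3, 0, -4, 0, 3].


Element-wise products:
3 * -3 = -9
-5 * 0 = 0
-2 * -4 = 8
-3 * 0 = 0
-2 * 3 = -6
Sum = -9 + 0 + 8 + 0 + -6
= -7

-7


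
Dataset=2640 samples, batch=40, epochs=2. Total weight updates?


Iterations per epoch = 2640 / 40 = 66
Total updates = iterations_per_epoch * epochs
= 66 * 2
= 132

132


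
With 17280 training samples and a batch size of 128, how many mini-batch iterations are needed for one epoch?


Iterations per epoch = dataset_size / batch_size
= 17280 / 128
= 135

135


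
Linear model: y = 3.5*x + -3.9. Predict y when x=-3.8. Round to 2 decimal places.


y = 3.5 * -3.8 + (-3.9)
= -13.3 + (-3.9)
= -17.20

-17.20


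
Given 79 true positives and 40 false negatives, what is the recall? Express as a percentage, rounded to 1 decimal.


Recall = TP / (TP + FN) * 100
= 79 / (79 + 40)
= 79 / 119
= 0.6639
= 66.4%

66.4


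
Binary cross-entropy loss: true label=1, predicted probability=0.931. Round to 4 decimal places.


For y=1: Loss = -log(p)
= -log(0.931)
= -(-0.0715)
= 0.0715

0.0715


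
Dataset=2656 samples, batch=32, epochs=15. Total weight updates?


Iterations per epoch = 2656 / 32 = 83
Total updates = iterations_per_epoch * epochs
= 83 * 15
= 1245

1245


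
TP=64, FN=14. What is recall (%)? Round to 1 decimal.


Recall = TP / (TP + FN) * 100
= 64 / (64 + 14)
= 64 / 78
= 0.8205
= 82.1%

82.1


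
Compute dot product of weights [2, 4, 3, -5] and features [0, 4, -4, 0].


Element-wise products:
2 * 0 = 0
4 * 4 = 16
3 * -4 = -12
-5 * 0 = 0
Sum = 0 + 16 + -12 + 0
= 4

4


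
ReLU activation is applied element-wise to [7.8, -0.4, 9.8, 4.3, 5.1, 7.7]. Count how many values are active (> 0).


ReLU(x) = max(0, x) for each element:
ReLU(7.8) = 7.8
ReLU(-0.4) = 0
ReLU(9.8) = 9.8
ReLU(4.3) = 4.3
ReLU(5.1) = 5.1
ReLU(7.7) = 7.7
Active neurons (>0): 5

5


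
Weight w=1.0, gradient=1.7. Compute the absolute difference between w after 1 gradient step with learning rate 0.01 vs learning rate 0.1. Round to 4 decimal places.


With lr=0.01: w_new = 1.0 - 0.01 * 1.7 = 0.983
With lr=0.1: w_new = 1.0 - 0.1 * 1.7 = 0.83
Absolute difference = |0.983 - 0.83|
= 0.1530

0.1530


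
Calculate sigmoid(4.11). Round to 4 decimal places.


sigmoid(z) = 1 / (1 + exp(-z))
exp(-(4.11)) = exp(-4.11) = 0.0164
1 + 0.0164 = 1.0164
1 / 1.0164 = 0.9839

0.9839


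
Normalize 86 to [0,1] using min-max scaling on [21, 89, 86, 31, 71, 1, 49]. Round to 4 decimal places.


Min = 1, Max = 89
Range = 89 - 1 = 88
Scaled = (x - min) / (max - min)
= (86 - 1) / 88
= 85 / 88
= 0.9659

0.9659


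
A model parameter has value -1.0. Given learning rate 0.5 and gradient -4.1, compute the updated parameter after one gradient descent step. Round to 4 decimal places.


w_new = w_old - lr * gradient
= -1.0 - 0.5 * -4.1
= -1.0 - (-2.05)
= 1.0500

1.0500


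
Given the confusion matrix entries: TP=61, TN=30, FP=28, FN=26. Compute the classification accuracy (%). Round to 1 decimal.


Accuracy = (TP + TN) / (TP + TN + FP + FN) * 100
= (61 + 30) / (61 + 30 + 28 + 26)
= 91 / 145
= 0.6276
= 62.8%

62.8


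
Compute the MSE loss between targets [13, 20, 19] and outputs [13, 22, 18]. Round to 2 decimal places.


Differences: [0, -2, 1]
Squared errors: [0, 4, 1]
Sum of squared errors = 5
MSE = 5 / 3 = 1.67

1.67


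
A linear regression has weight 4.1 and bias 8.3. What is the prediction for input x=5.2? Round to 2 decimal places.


y = 4.1 * 5.2 + (8.3)
= 21.32 + (8.3)
= 29.62

29.62


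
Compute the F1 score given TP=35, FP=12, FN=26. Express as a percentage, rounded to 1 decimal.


Precision = TP / (TP + FP) = 35 / 47 = 0.7447
Recall = TP / (TP + FN) = 35 / 61 = 0.5738
F1 = 2 * P * R / (P + R)
= 2 * 0.7447 * 0.5738 / (0.7447 + 0.5738)
= 0.8546 / 1.3185
= 0.6481
As percentage: 64.8%

64.8


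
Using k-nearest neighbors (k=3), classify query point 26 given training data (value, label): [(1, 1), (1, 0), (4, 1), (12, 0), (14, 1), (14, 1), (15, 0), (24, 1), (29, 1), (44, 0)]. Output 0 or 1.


Distances from query 26:
Point 24 (class 1): distance = 2
Point 29 (class 1): distance = 3
Point 15 (class 0): distance = 11
K=3 nearest neighbors: classes = [1, 1, 0]
Votes for class 1: 2 / 3
Majority vote => class 1

1


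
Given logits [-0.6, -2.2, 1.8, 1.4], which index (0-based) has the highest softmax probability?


Softmax is a monotonic transformation, so it preserves the argmax.
We need to find the index of the maximum logit.
Index 0: -0.6
Index 1: -2.2
Index 2: 1.8
Index 3: 1.4
Maximum logit = 1.8 at index 2

2


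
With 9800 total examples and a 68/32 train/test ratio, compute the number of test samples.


Train samples = 9800 * 68% = 6664
Test samples = 9800 - 6664
= 3136

3136


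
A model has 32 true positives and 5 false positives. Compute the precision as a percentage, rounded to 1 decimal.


Precision = TP / (TP + FP) * 100
= 32 / (32 + 5)
= 32 / 37
= 0.8649
= 86.5%

86.5


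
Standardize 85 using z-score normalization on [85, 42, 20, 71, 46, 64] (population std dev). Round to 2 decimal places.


Mean = (85 + 42 + 20 + 71 + 46 + 64) / 6 = 54.6667
Variance = sum((x_i - mean)^2) / n = 451.8889
Std = sqrt(451.8889) = 21.2577
Z = (x - mean) / std
= (85 - 54.6667) / 21.2577
= 30.3333 / 21.2577
= 1.43

1.43


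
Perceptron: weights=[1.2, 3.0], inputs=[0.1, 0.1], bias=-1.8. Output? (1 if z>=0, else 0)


z = w . x + b
= 1.2*0.1 + 3.0*0.1 + -1.8
= 0.12 + 0.3 + -1.8
= 0.42 + -1.8
= -1.38
Since z = -1.38 < 0, output = 0

0


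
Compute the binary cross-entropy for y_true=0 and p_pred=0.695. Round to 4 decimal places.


For y=0: Loss = -log(1-p)
= -log(1 - 0.695)
= -log(0.305)
= -(-1.1874)
= 1.1874

1.1874


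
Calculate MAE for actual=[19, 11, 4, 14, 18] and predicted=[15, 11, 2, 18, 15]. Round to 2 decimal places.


Absolute errors: [4, 0, 2, 4, 3]
Sum of absolute errors = 13
MAE = 13 / 5 = 2.60

2.60


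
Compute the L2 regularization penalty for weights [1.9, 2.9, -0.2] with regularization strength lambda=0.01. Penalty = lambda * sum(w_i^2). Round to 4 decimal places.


Squaring each weight:
1.9^2 = 3.61
2.9^2 = 8.41
(-0.2)^2 = 0.04
Sum of squares = 12.06
Penalty = 0.01 * 12.06 = 0.1206

0.1206


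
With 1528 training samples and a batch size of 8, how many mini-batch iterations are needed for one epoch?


Iterations per epoch = dataset_size / batch_size
= 1528 / 8
= 191

191


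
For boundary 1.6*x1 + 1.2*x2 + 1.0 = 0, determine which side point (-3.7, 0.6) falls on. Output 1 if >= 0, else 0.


Compute 1.6 * -3.7 + 1.2 * 0.6 + 1.0
= -5.92 + 0.72 + 1.0
= -4.2
Since -4.2 < 0, the point is on the negative side.

0


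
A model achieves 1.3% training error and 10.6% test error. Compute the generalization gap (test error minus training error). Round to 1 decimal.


Generalization gap = test_error - train_error
= 10.6 - 1.3
= 9.3%
A moderate gap.

9.3


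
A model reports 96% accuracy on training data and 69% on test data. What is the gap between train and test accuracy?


Gap = train_accuracy - test_accuracy
= 96 - 69
= 27%
This large gap strongly indicates overfitting.

27


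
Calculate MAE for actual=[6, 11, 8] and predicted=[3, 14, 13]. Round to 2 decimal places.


Absolute errors: [3, 3, 5]
Sum of absolute errors = 11
MAE = 11 / 3 = 3.67

3.67


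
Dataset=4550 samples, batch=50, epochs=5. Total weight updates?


Iterations per epoch = 4550 / 50 = 91
Total updates = iterations_per_epoch * epochs
= 91 * 5
= 455

455


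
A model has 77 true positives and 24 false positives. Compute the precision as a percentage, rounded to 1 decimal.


Precision = TP / (TP + FP) * 100
= 77 / (77 + 24)
= 77 / 101
= 0.7624
= 76.2%

76.2


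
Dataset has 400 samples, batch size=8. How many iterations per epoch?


Iterations per epoch = dataset_size / batch_size
= 400 / 8
= 50

50


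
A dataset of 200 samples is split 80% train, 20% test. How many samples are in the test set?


Train samples = 200 * 80% = 160
Test samples = 200 - 160
= 40

40


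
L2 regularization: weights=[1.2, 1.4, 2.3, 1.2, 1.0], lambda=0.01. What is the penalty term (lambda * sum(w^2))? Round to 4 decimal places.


Squaring each weight:
1.2^2 = 1.44
1.4^2 = 1.96
2.3^2 = 5.29
1.2^2 = 1.44
1.0^2 = 1.0
Sum of squares = 11.13
Penalty = 0.01 * 11.13 = 0.1113

0.1113


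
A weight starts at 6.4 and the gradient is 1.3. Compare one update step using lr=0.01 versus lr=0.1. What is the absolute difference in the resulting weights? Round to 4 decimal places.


With lr=0.01: w_new = 6.4 - 0.01 * 1.3 = 6.387
With lr=0.1: w_new = 6.4 - 0.1 * 1.3 = 6.27
Absolute difference = |6.387 - 6.27|
= 0.1170

0.1170


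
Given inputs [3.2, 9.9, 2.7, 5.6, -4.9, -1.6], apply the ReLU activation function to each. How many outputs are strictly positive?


ReLU(x) = max(0, x) for each element:
ReLU(3.2) = 3.2
ReLU(9.9) = 9.9
ReLU(2.7) = 2.7
ReLU(5.6) = 5.6
ReLU(-4.9) = 0
ReLU(-1.6) = 0
Active neurons (>0): 4

4


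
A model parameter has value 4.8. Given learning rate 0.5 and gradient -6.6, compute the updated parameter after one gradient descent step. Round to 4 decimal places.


w_new = w_old - lr * gradient
= 4.8 - 0.5 * -6.6
= 4.8 - (-3.3)
= 8.1000

8.1000


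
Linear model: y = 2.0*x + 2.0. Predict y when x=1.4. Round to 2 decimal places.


y = 2.0 * 1.4 + (2.0)
= 2.8 + (2.0)
= 4.80

4.80


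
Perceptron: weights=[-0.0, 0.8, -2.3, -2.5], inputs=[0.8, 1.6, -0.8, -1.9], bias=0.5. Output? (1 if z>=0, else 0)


z = w . x + b
= -0.0*0.8 + 0.8*1.6 + -2.3*-0.8 + -2.5*-1.9 + 0.5
= -0.0 + 1.28 + 1.84 + 4.75 + 0.5
= 7.87 + 0.5
= 8.37
Since z = 8.37 >= 0, output = 1

1


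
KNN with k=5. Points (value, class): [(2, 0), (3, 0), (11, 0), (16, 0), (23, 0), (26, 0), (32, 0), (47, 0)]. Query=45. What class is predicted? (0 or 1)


Distances from query 45:
Point 47 (class 0): distance = 2
Point 32 (class 0): distance = 13
Point 26 (class 0): distance = 19
Point 23 (class 0): distance = 22
Point 16 (class 0): distance = 29
K=5 nearest neighbors: classes = [0, 0, 0, 0, 0]
Votes for class 1: 0 / 5
Majority vote => class 0

0


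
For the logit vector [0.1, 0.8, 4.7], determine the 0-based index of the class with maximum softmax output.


Softmax is a monotonic transformation, so it preserves the argmax.
We need to find the index of the maximum logit.
Index 0: 0.1
Index 1: 0.8
Index 2: 4.7
Maximum logit = 4.7 at index 2

2


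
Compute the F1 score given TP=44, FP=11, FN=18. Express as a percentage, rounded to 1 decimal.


Precision = TP / (TP + FP) = 44 / 55 = 0.8
Recall = TP / (TP + FN) = 44 / 62 = 0.7097
F1 = 2 * P * R / (P + R)
= 2 * 0.8 * 0.7097 / (0.8 + 0.7097)
= 1.1355 / 1.5097
= 0.7521
As percentage: 75.2%

75.2


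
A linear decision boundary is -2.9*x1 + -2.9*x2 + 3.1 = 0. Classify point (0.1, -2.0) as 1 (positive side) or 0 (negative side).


Compute -2.9 * 0.1 + -2.9 * -2.0 + 3.1
= -0.29 + 5.8 + 3.1
= 8.61
Since 8.61 >= 0, the point is on the positive side.

1


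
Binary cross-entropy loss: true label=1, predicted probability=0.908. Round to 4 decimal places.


For y=1: Loss = -log(p)
= -log(0.908)
= -(-0.0965)
= 0.0965

0.0965


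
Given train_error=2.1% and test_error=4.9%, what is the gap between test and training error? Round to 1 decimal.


Generalization gap = test_error - train_error
= 4.9 - 2.1
= 2.8%
A moderate gap.

2.8


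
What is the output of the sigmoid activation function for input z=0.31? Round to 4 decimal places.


sigmoid(z) = 1 / (1 + exp(-z))
exp(-(0.31)) = exp(-0.31) = 0.7334
1 + 0.7334 = 1.7334
1 / 1.7334 = 0.5769

0.5769


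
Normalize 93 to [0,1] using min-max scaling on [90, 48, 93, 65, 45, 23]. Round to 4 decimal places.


Min = 23, Max = 93
Range = 93 - 23 = 70
Scaled = (x - min) / (max - min)
= (93 - 23) / 70
= 70 / 70
= 1.0000

1.0000


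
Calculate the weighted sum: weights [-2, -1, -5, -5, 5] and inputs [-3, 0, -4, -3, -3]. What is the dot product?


Element-wise products:
-2 * -3 = 6
-1 * 0 = 0
-5 * -4 = 20
-5 * -3 = 15
5 * -3 = -15
Sum = 6 + 0 + 20 + 15 + -15
= 26

26


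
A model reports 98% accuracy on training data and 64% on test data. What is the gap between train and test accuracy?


Gap = train_accuracy - test_accuracy
= 98 - 64
= 34%
This large gap strongly indicates overfitting.

34


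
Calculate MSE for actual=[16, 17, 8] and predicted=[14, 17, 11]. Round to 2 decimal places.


Differences: [2, 0, -3]
Squared errors: [4, 0, 9]
Sum of squared errors = 13
MSE = 13 / 3 = 4.33

4.33


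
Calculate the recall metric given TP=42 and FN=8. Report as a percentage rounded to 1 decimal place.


Recall = TP / (TP + FN) * 100
= 42 / (42 + 8)
= 42 / 50
= 0.84
= 84.0%

84.0


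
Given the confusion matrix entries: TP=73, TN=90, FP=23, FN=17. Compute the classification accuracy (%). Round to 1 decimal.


Accuracy = (TP + TN) / (TP + TN + FP + FN) * 100
= (73 + 90) / (73 + 90 + 23 + 17)
= 163 / 203
= 0.803
= 80.3%

80.3


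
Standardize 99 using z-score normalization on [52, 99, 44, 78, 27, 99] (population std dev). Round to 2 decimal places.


Mean = (52 + 99 + 44 + 78 + 27 + 99) / 6 = 66.5
Variance = sum((x_i - mean)^2) / n = 753.5833
Std = sqrt(753.5833) = 27.4515
Z = (x - mean) / std
= (99 - 66.5) / 27.4515
= 32.5 / 27.4515
= 1.18

1.18


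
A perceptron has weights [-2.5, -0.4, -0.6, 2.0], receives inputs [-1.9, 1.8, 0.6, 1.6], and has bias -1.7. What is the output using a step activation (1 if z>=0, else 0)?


z = w . x + b
= -2.5*-1.9 + -0.4*1.8 + -0.6*0.6 + 2.0*1.6 + -1.7
= 4.75 + -0.72 + -0.36 + 3.2 + -1.7
= 6.87 + -1.7
= 5.17
Since z = 5.17 >= 0, output = 1

1


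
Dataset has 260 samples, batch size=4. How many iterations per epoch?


Iterations per epoch = dataset_size / batch_size
= 260 / 4
= 65

65


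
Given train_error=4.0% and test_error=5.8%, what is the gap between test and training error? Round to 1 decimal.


Generalization gap = test_error - train_error
= 5.8 - 4.0
= 1.8%
A small gap suggests good generalization.

1.8


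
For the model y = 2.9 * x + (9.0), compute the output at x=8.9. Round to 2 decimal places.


y = 2.9 * 8.9 + (9.0)
= 25.81 + (9.0)
= 34.81

34.81


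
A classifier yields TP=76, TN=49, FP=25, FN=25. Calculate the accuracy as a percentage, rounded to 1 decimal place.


Accuracy = (TP + TN) / (TP + TN + FP + FN) * 100
= (76 + 49) / (76 + 49 + 25 + 25)
= 125 / 175
= 0.7143
= 71.4%

71.4


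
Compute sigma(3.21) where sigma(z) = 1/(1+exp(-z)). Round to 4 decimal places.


sigmoid(z) = 1 / (1 + exp(-z))
exp(-(3.21)) = exp(-3.21) = 0.0404
1 + 0.0404 = 1.0404
1 / 1.0404 = 0.9612

0.9612


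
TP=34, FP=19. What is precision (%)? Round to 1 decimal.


Precision = TP / (TP + FP) * 100
= 34 / (34 + 19)
= 34 / 53
= 0.6415
= 64.2%

64.2


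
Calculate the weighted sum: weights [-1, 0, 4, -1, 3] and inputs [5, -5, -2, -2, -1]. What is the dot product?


Element-wise products:
-1 * 5 = -5
0 * -5 = 0
4 * -2 = -8
-1 * -2 = 2
3 * -1 = -3
Sum = -5 + 0 + -8 + 2 + -3
= -14

-14


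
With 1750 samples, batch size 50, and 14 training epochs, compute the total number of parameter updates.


Iterations per epoch = 1750 / 50 = 35
Total updates = iterations_per_epoch * epochs
= 35 * 14
= 490

490


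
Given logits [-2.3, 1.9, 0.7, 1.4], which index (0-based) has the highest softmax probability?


Softmax is a monotonic transformation, so it preserves the argmax.
We need to find the index of the maximum logit.
Index 0: -2.3
Index 1: 1.9
Index 2: 0.7
Index 3: 1.4
Maximum logit = 1.9 at index 1

1


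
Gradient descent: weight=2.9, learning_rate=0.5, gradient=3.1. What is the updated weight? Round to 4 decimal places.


w_new = w_old - lr * gradient
= 2.9 - 0.5 * 3.1
= 2.9 - (1.55)
= 1.3500

1.3500


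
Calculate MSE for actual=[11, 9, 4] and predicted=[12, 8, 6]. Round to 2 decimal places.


Differences: [-1, 1, -2]
Squared errors: [1, 1, 4]
Sum of squared errors = 6
MSE = 6 / 3 = 2.00

2.00


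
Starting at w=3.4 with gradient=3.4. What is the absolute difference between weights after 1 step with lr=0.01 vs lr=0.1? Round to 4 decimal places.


With lr=0.01: w_new = 3.4 - 0.01 * 3.4 = 3.366
With lr=0.1: w_new = 3.4 - 0.1 * 3.4 = 3.06
Absolute difference = |3.366 - 3.06|
= 0.3060

0.3060


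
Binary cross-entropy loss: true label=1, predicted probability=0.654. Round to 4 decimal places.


For y=1: Loss = -log(p)
= -log(0.654)
= -(-0.4246)
= 0.4246

0.4246


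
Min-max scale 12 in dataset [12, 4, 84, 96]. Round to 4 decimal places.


Min = 4, Max = 96
Range = 96 - 4 = 92
Scaled = (x - min) / (max - min)
= (12 - 4) / 92
= 8 / 92
= 0.0870

0.0870


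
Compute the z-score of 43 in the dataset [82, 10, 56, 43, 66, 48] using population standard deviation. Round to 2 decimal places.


Mean = (82 + 10 + 56 + 43 + 66 + 48) / 6 = 50.8333
Variance = sum((x_i - mean)^2) / n = 494.1389
Std = sqrt(494.1389) = 22.2292
Z = (x - mean) / std
= (43 - 50.8333) / 22.2292
= -7.8333 / 22.2292
= -0.35

-0.35


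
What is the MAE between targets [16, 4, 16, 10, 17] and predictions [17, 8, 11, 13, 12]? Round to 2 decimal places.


Absolute errors: [1, 4, 5, 3, 5]
Sum of absolute errors = 18
MAE = 18 / 5 = 3.60

3.60


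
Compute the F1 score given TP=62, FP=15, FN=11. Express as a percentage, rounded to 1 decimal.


Precision = TP / (TP + FP) = 62 / 77 = 0.8052
Recall = TP / (TP + FN) = 62 / 73 = 0.8493
F1 = 2 * P * R / (P + R)
= 2 * 0.8052 * 0.8493 / (0.8052 + 0.8493)
= 1.3677 / 1.6545
= 0.8267
As percentage: 82.7%

82.7


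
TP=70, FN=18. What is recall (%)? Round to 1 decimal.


Recall = TP / (TP + FN) * 100
= 70 / (70 + 18)
= 70 / 88
= 0.7955
= 79.5%

79.5


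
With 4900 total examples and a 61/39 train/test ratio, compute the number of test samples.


Train samples = 4900 * 61% = 2989
Test samples = 4900 - 2989
= 1911

1911


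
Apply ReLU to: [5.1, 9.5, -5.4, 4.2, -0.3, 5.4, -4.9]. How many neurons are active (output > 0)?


ReLU(x) = max(0, x) for each element:
ReLU(5.1) = 5.1
ReLU(9.5) = 9.5
ReLU(-5.4) = 0
ReLU(4.2) = 4.2
ReLU(-0.3) = 0
ReLU(5.4) = 5.4
ReLU(-4.9) = 0
Active neurons (>0): 4

4


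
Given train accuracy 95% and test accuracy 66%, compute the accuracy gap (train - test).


Gap = train_accuracy - test_accuracy
= 95 - 66
= 29%
This large gap strongly indicates overfitting.

29


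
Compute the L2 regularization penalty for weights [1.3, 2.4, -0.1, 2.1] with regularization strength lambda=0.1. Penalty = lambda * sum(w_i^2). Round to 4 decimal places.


Squaring each weight:
1.3^2 = 1.69
2.4^2 = 5.76
(-0.1)^2 = 0.01
2.1^2 = 4.41
Sum of squares = 11.87
Penalty = 0.1 * 11.87 = 1.1870

1.1870


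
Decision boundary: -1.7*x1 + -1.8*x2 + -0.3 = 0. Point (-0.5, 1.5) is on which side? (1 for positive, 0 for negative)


Compute -1.7 * -0.5 + -1.8 * 1.5 + -0.3
= 0.85 + -2.7 + -0.3
= -2.15
Since -2.15 < 0, the point is on the negative side.

0


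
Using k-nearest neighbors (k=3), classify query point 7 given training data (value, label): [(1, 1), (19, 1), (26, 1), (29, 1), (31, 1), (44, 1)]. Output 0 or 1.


Distances from query 7:
Point 1 (class 1): distance = 6
Point 19 (class 1): distance = 12
Point 26 (class 1): distance = 19
K=3 nearest neighbors: classes = [1, 1, 1]
Votes for class 1: 3 / 3
Majority vote => class 1

1


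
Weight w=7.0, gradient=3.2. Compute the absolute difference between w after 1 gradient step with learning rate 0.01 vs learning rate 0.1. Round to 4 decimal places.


With lr=0.01: w_new = 7.0 - 0.01 * 3.2 = 6.968
With lr=0.1: w_new = 7.0 - 0.1 * 3.2 = 6.68
Absolute difference = |6.968 - 6.68|
= 0.2880

0.2880


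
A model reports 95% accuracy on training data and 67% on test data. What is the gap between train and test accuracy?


Gap = train_accuracy - test_accuracy
= 95 - 67
= 28%
This large gap strongly indicates overfitting.

28


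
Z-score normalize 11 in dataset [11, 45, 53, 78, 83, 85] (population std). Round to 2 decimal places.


Mean = (11 + 45 + 53 + 78 + 83 + 85) / 6 = 59.1667
Variance = sum((x_i - mean)^2) / n = 691.4722
Std = sqrt(691.4722) = 26.2959
Z = (x - mean) / std
= (11 - 59.1667) / 26.2959
= -48.1667 / 26.2959
= -1.83

-1.83


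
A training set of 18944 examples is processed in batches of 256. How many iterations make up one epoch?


Iterations per epoch = dataset_size / batch_size
= 18944 / 256
= 74

74


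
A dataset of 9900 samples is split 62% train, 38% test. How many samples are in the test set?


Train samples = 9900 * 62% = 6138
Test samples = 9900 - 6138
= 3762

3762


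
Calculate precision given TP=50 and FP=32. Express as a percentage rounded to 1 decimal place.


Precision = TP / (TP + FP) * 100
= 50 / (50 + 32)
= 50 / 82
= 0.6098
= 61.0%

61.0


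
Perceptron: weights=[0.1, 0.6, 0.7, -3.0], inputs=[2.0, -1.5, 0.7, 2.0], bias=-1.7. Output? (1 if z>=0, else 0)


z = w . x + b
= 0.1*2.0 + 0.6*-1.5 + 0.7*0.7 + -3.0*2.0 + -1.7
= 0.2 + -0.9 + 0.49 + -6.0 + -1.7
= -6.21 + -1.7
= -7.91
Since z = -7.91 < 0, output = 0

0


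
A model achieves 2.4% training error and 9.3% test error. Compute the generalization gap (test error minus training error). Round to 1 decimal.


Generalization gap = test_error - train_error
= 9.3 - 2.4
= 6.9%
A moderate gap.

6.9


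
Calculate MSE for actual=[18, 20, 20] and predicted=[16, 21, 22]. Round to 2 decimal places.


Differences: [2, -1, -2]
Squared errors: [4, 1, 4]
Sum of squared errors = 9
MSE = 9 / 3 = 3.00

3.00


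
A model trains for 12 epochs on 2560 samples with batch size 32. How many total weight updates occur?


Iterations per epoch = 2560 / 32 = 80
Total updates = iterations_per_epoch * epochs
= 80 * 12
= 960

960


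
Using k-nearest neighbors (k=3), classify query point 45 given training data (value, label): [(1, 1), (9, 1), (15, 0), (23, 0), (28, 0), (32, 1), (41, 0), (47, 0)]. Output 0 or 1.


Distances from query 45:
Point 47 (class 0): distance = 2
Point 41 (class 0): distance = 4
Point 32 (class 1): distance = 13
K=3 nearest neighbors: classes = [0, 0, 1]
Votes for class 1: 1 / 3
Majority vote => class 0

0


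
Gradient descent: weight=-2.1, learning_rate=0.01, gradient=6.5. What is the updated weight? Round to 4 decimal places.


w_new = w_old - lr * gradient
= -2.1 - 0.01 * 6.5
= -2.1 - (0.065)
= -2.1650

-2.1650


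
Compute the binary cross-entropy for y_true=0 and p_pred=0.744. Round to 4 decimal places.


For y=0: Loss = -log(1-p)
= -log(1 - 0.744)
= -log(0.256)
= -(-1.3626)
= 1.3626

1.3626


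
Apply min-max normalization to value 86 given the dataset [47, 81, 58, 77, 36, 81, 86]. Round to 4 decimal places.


Min = 36, Max = 86
Range = 86 - 36 = 50
Scaled = (x - min) / (max - min)
= (86 - 36) / 50
= 50 / 50
= 1.0000

1.0000


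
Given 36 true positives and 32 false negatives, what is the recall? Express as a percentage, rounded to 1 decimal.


Recall = TP / (TP + FN) * 100
= 36 / (36 + 32)
= 36 / 68
= 0.5294
= 52.9%

52.9


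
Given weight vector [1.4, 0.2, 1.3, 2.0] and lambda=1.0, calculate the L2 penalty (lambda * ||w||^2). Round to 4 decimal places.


Squaring each weight:
1.4^2 = 1.96
0.2^2 = 0.04
1.3^2 = 1.69
2.0^2 = 4.0
Sum of squares = 7.69
Penalty = 1.0 * 7.69 = 7.6900

7.6900


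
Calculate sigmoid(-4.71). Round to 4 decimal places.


sigmoid(z) = 1 / (1 + exp(-z))
exp(-(-4.71)) = exp(4.71) = 111.0522
1 + 111.0522 = 112.0522
1 / 112.0522 = 0.0089

0.0089


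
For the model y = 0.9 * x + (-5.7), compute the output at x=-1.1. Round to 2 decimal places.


y = 0.9 * -1.1 + (-5.7)
= -0.99 + (-5.7)
= -6.69

-6.69


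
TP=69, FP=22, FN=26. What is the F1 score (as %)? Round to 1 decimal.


Precision = TP / (TP + FP) = 69 / 91 = 0.7582
Recall = TP / (TP + FN) = 69 / 95 = 0.7263
F1 = 2 * P * R / (P + R)
= 2 * 0.7582 * 0.7263 / (0.7582 + 0.7263)
= 1.1014 / 1.4846
= 0.7419
As percentage: 74.2%

74.2


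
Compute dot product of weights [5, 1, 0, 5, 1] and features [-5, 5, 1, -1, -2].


Element-wise products:
5 * -5 = -25
1 * 5 = 5
0 * 1 = 0
5 * -1 = -5
1 * -2 = -2
Sum = -25 + 5 + 0 + -5 + -2
= -27

-27


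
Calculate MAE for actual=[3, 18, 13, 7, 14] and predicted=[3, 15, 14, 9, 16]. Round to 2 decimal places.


Absolute errors: [0, 3, 1, 2, 2]
Sum of absolute errors = 8
MAE = 8 / 5 = 1.60

1.60


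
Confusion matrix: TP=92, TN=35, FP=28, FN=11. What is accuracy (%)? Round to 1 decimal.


Accuracy = (TP + TN) / (TP + TN + FP + FN) * 100
= (92 + 35) / (92 + 35 + 28 + 11)
= 127 / 166
= 0.7651
= 76.5%

76.5


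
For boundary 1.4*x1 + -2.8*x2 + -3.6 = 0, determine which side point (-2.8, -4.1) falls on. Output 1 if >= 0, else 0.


Compute 1.4 * -2.8 + -2.8 * -4.1 + -3.6
= -3.92 + 11.48 + -3.6
= 3.96
Since 3.96 >= 0, the point is on the positive side.

1


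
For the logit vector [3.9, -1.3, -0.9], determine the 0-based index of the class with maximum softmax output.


Softmax is a monotonic transformation, so it preserves the argmax.
We need to find the index of the maximum logit.
Index 0: 3.9
Index 1: -1.3
Index 2: -0.9
Maximum logit = 3.9 at index 0

0


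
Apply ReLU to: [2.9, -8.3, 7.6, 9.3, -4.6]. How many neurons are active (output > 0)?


ReLU(x) = max(0, x) for each element:
ReLU(2.9) = 2.9
ReLU(-8.3) = 0
ReLU(7.6) = 7.6
ReLU(9.3) = 9.3
ReLU(-4.6) = 0
Active neurons (>0): 3

3


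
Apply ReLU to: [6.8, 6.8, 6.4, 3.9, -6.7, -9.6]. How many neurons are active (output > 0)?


ReLU(x) = max(0, x) for each element:
ReLU(6.8) = 6.8
ReLU(6.8) = 6.8
ReLU(6.4) = 6.4
ReLU(3.9) = 3.9
ReLU(-6.7) = 0
ReLU(-9.6) = 0
Active neurons (>0): 4

4


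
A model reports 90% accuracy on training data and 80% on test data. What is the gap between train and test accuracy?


Gap = train_accuracy - test_accuracy
= 90 - 80
= 10%
This moderate gap may indicate mild overfitting.

10


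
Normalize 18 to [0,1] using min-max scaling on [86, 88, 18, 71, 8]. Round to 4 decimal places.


Min = 8, Max = 88
Range = 88 - 8 = 80
Scaled = (x - min) / (max - min)
= (18 - 8) / 80
= 10 / 80
= 0.1250

0.1250


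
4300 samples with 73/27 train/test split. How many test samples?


Train samples = 4300 * 73% = 3139
Test samples = 4300 - 3139
= 1161

1161


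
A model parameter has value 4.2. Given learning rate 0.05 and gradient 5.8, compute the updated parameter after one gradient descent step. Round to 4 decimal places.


w_new = w_old - lr * gradient
= 4.2 - 0.05 * 5.8
= 4.2 - (0.29)
= 3.9100

3.9100


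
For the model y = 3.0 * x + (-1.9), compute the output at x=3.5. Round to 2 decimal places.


y = 3.0 * 3.5 + (-1.9)
= 10.5 + (-1.9)
= 8.60

8.60


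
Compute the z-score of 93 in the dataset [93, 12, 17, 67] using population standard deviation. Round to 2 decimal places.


Mean = (93 + 12 + 17 + 67) / 4 = 47.25
Variance = sum((x_i - mean)^2) / n = 1160.1875
Std = sqrt(1160.1875) = 34.0615
Z = (x - mean) / std
= (93 - 47.25) / 34.0615
= 45.75 / 34.0615
= 1.34

1.34


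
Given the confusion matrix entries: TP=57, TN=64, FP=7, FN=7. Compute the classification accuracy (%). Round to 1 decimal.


Accuracy = (TP + TN) / (TP + TN + FP + FN) * 100
= (57 + 64) / (57 + 64 + 7 + 7)
= 121 / 135
= 0.8963
= 89.6%

89.6


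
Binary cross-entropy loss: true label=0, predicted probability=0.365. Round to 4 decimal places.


For y=0: Loss = -log(1-p)
= -log(1 - 0.365)
= -log(0.635)
= -(-0.4541)
= 0.4541

0.4541


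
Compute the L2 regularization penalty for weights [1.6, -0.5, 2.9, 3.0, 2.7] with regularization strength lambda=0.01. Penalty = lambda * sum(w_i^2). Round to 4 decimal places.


Squaring each weight:
1.6^2 = 2.56
(-0.5)^2 = 0.25
2.9^2 = 8.41
3.0^2 = 9.0
2.7^2 = 7.29
Sum of squares = 27.51
Penalty = 0.01 * 27.51 = 0.2751

0.2751


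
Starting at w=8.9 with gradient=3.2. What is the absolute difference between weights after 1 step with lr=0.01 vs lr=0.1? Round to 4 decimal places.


With lr=0.01: w_new = 8.9 - 0.01 * 3.2 = 8.868
With lr=0.1: w_new = 8.9 - 0.1 * 3.2 = 8.58
Absolute difference = |8.868 - 8.58|
= 0.2880

0.2880


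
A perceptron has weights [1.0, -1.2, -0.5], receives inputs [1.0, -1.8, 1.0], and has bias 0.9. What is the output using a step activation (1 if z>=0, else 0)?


z = w . x + b
= 1.0*1.0 + -1.2*-1.8 + -0.5*1.0 + 0.9
= 1.0 + 2.16 + -0.5 + 0.9
= 2.66 + 0.9
= 3.56
Since z = 3.56 >= 0, output = 1

1


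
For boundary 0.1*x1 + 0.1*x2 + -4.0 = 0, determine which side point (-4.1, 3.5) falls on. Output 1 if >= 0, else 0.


Compute 0.1 * -4.1 + 0.1 * 3.5 + -4.0
= -0.41 + 0.35 + -4.0
= -4.06
Since -4.06 < 0, the point is on the negative side.

0


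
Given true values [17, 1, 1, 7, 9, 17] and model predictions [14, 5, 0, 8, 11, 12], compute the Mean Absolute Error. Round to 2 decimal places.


Absolute errors: [3, 4, 1, 1, 2, 5]
Sum of absolute errors = 16
MAE = 16 / 6 = 2.67

2.67


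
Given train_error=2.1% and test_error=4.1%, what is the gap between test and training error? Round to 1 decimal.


Generalization gap = test_error - train_error
= 4.1 - 2.1
= 2.0%
A moderate gap.

2.0


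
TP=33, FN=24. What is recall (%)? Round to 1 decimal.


Recall = TP / (TP + FN) * 100
= 33 / (33 + 24)
= 33 / 57
= 0.5789
= 57.9%

57.9


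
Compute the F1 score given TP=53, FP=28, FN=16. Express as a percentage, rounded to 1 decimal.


Precision = TP / (TP + FP) = 53 / 81 = 0.6543
Recall = TP / (TP + FN) = 53 / 69 = 0.7681
F1 = 2 * P * R / (P + R)
= 2 * 0.6543 * 0.7681 / (0.6543 + 0.7681)
= 1.0052 / 1.4224
= 0.7067
As percentage: 70.7%

70.7


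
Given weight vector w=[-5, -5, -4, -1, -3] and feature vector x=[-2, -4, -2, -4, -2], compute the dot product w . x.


Element-wise products:
-5 * -2 = 10
-5 * -4 = 20
-4 * -2 = 8
-1 * -4 = 4
-3 * -2 = 6
Sum = 10 + 20 + 8 + 4 + 6
= 48

48


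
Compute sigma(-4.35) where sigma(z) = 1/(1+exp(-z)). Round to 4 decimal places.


sigmoid(z) = 1 / (1 + exp(-z))
exp(-(-4.35)) = exp(4.35) = 77.4785
1 + 77.4785 = 78.4785
1 / 78.4785 = 0.0127

0.0127


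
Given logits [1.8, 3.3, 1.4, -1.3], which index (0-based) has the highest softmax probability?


Softmax is a monotonic transformation, so it preserves the argmax.
We need to find the index of the maximum logit.
Index 0: 1.8
Index 1: 3.3
Index 2: 1.4
Index 3: -1.3
Maximum logit = 3.3 at index 1

1


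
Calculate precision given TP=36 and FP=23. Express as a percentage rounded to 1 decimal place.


Precision = TP / (TP + FP) * 100
= 36 / (36 + 23)
= 36 / 59
= 0.6102
= 61.0%

61.0


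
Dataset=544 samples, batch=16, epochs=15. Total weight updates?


Iterations per epoch = 544 / 16 = 34
Total updates = iterations_per_epoch * epochs
= 34 * 15
= 510

510


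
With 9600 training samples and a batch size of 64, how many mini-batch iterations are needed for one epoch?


Iterations per epoch = dataset_size / batch_size
= 9600 / 64
= 150

150


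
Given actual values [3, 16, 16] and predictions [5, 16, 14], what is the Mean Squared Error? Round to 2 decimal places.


Differences: [-2, 0, 2]
Squared errors: [4, 0, 4]
Sum of squared errors = 8
MSE = 8 / 3 = 2.67

2.67


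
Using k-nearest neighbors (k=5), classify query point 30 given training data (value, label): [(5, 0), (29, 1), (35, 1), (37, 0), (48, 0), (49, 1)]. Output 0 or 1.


Distances from query 30:
Point 29 (class 1): distance = 1
Point 35 (class 1): distance = 5
Point 37 (class 0): distance = 7
Point 48 (class 0): distance = 18
Point 49 (class 1): distance = 19
K=5 nearest neighbors: classes = [1, 1, 0, 0, 1]
Votes for class 1: 3 / 5
Majority vote => class 1

1


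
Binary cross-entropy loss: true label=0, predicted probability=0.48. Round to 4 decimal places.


For y=0: Loss = -log(1-p)
= -log(1 - 0.48)
= -log(0.52)
= -(-0.6539)
= 0.6539

0.6539


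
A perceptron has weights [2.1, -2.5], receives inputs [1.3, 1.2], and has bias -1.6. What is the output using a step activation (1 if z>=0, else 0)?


z = w . x + b
= 2.1*1.3 + -2.5*1.2 + -1.6
= 2.73 + -3.0 + -1.6
= -0.27 + -1.6
= -1.87
Since z = -1.87 < 0, output = 0

0


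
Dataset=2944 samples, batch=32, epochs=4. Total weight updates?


Iterations per epoch = 2944 / 32 = 92
Total updates = iterations_per_epoch * epochs
= 92 * 4
= 368

368


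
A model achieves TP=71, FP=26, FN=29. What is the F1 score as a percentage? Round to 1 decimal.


Precision = TP / (TP + FP) = 71 / 97 = 0.732
Recall = TP / (TP + FN) = 71 / 100 = 0.71
F1 = 2 * P * R / (P + R)
= 2 * 0.732 * 0.71 / (0.732 + 0.71)
= 1.0394 / 1.442
= 0.7208
As percentage: 72.1%

72.1


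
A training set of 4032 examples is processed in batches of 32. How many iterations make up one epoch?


Iterations per epoch = dataset_size / batch_size
= 4032 / 32
= 126

126


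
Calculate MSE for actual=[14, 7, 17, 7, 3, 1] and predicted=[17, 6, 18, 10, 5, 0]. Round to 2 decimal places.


Differences: [-3, 1, -1, -3, -2, 1]
Squared errors: [9, 1, 1, 9, 4, 1]
Sum of squared errors = 25
MSE = 25 / 6 = 4.17

4.17


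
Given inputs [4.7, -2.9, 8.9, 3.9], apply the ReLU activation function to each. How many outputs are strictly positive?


ReLU(x) = max(0, x) for each element:
ReLU(4.7) = 4.7
ReLU(-2.9) = 0
ReLU(8.9) = 8.9
ReLU(3.9) = 3.9
Active neurons (>0): 3

3


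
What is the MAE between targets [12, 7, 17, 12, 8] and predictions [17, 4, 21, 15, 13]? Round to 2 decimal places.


Absolute errors: [5, 3, 4, 3, 5]
Sum of absolute errors = 20
MAE = 20 / 5 = 4.00

4.00


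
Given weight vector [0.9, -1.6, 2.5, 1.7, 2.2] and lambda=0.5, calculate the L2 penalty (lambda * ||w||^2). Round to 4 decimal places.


Squaring each weight:
0.9^2 = 0.81
(-1.6)^2 = 2.56
2.5^2 = 6.25
1.7^2 = 2.89
2.2^2 = 4.84
Sum of squares = 17.35
Penalty = 0.5 * 17.35 = 8.6750

8.6750


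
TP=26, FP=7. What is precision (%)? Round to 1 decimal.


Precision = TP / (TP + FP) * 100
= 26 / (26 + 7)
= 26 / 33
= 0.7879
= 78.8%

78.8


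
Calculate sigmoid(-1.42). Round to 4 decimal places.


sigmoid(z) = 1 / (1 + exp(-z))
exp(-(-1.42)) = exp(1.42) = 4.1371
1 + 4.1371 = 5.1371
1 / 5.1371 = 0.1947

0.1947


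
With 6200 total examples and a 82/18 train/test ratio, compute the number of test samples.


Train samples = 6200 * 82% = 5084
Test samples = 6200 - 5084
= 1116

1116


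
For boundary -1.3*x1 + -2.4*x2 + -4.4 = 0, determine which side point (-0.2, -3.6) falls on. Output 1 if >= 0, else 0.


Compute -1.3 * -0.2 + -2.4 * -3.6 + -4.4
= 0.26 + 8.64 + -4.4
= 4.5
Since 4.5 >= 0, the point is on the positive side.

1


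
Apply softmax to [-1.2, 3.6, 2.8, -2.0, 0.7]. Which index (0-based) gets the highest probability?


Softmax is a monotonic transformation, so it preserves the argmax.
We need to find the index of the maximum logit.
Index 0: -1.2
Index 1: 3.6
Index 2: 2.8
Index 3: -2.0
Index 4: 0.7
Maximum logit = 3.6 at index 1

1


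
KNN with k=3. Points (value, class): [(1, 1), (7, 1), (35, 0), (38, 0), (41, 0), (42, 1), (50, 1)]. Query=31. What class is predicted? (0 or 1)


Distances from query 31:
Point 35 (class 0): distance = 4
Point 38 (class 0): distance = 7
Point 41 (class 0): distance = 10
K=3 nearest neighbors: classes = [0, 0, 0]
Votes for class 1: 0 / 3
Majority vote => class 0

0


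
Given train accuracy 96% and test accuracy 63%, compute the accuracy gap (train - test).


Gap = train_accuracy - test_accuracy
= 96 - 63
= 33%
This large gap strongly indicates overfitting.

33


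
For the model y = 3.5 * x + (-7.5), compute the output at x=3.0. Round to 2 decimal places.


y = 3.5 * 3.0 + (-7.5)
= 10.5 + (-7.5)
= 3.00

3.00


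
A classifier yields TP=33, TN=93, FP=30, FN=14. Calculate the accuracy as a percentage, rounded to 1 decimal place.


Accuracy = (TP + TN) / (TP + TN + FP + FN) * 100
= (33 + 93) / (33 + 93 + 30 + 14)
= 126 / 170
= 0.7412
= 74.1%

74.1


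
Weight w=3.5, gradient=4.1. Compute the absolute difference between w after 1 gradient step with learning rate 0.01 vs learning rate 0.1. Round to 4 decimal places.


With lr=0.01: w_new = 3.5 - 0.01 * 4.1 = 3.459
With lr=0.1: w_new = 3.5 - 0.1 * 4.1 = 3.09
Absolute difference = |3.459 - 3.09|
= 0.3690

0.3690


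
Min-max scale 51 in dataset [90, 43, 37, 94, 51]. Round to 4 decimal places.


Min = 37, Max = 94
Range = 94 - 37 = 57
Scaled = (x - min) / (max - min)
= (51 - 37) / 57
= 14 / 57
= 0.2456

0.2456


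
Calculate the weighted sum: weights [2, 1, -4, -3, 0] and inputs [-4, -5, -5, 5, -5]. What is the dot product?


Element-wise products:
2 * -4 = -8
1 * -5 = -5
-4 * -5 = 20
-3 * 5 = -15
0 * -5 = 0
Sum = -8 + -5 + 20 + -15 + 0
= -8

-8


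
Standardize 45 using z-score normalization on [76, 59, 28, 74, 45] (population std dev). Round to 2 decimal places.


Mean = (76 + 59 + 28 + 74 + 45) / 5 = 56.4
Variance = sum((x_i - mean)^2) / n = 327.44
Std = sqrt(327.44) = 18.0953
Z = (x - mean) / std
= (45 - 56.4) / 18.0953
= -11.4 / 18.0953
= -0.63

-0.63


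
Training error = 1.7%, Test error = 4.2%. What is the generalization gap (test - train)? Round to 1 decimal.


Generalization gap = test_error - train_error
= 4.2 - 1.7
= 2.5%
A moderate gap.

2.5


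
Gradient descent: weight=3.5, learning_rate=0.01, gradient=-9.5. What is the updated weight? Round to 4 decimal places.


w_new = w_old - lr * gradient
= 3.5 - 0.01 * -9.5
= 3.5 - (-0.095)
= 3.5950

3.5950


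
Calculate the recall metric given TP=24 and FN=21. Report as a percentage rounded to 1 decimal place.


Recall = TP / (TP + FN) * 100
= 24 / (24 + 21)
= 24 / 45
= 0.5333
= 53.3%

53.3


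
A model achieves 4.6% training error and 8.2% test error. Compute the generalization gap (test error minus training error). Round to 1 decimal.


Generalization gap = test_error - train_error
= 8.2 - 4.6
= 3.6%
A moderate gap.

3.6


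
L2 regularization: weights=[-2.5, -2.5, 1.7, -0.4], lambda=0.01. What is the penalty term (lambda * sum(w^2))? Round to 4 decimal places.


Squaring each weight:
(-2.5)^2 = 6.25
(-2.5)^2 = 6.25
1.7^2 = 2.89
(-0.4)^2 = 0.16
Sum of squares = 15.55
Penalty = 0.01 * 15.55 = 0.1555

0.1555


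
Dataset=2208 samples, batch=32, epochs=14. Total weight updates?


Iterations per epoch = 2208 / 32 = 69
Total updates = iterations_per_epoch * epochs
= 69 * 14
= 966

966


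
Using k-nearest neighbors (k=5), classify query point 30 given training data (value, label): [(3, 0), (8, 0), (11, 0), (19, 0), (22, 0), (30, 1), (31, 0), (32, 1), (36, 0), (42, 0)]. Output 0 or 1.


Distances from query 30:
Point 30 (class 1): distance = 0
Point 31 (class 0): distance = 1
Point 32 (class 1): distance = 2
Point 36 (class 0): distance = 6
Point 22 (class 0): distance = 8
K=5 nearest neighbors: classes = [1, 0, 1, 0, 0]
Votes for class 1: 2 / 5
Majority vote => class 0

0
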